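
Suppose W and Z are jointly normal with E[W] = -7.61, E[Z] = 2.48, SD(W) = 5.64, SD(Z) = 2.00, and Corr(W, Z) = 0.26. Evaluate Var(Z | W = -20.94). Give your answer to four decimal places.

3.7296

For a bivariate normal, Var(Z | W=x) = σ_Z²(1 − ρ²).
Var(Z | W=-20.94) = (2.00)²·(1 − (0.26)²) = 4·0.9324 = 3.7296.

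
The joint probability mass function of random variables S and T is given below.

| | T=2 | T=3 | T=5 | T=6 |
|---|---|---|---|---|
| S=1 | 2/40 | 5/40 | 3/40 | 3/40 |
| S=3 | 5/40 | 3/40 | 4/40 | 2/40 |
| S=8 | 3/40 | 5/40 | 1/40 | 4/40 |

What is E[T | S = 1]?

4

P(S = 1) = 13/40.
Σ T·P over the event = 2·(2/40) + 3·(5/40) + 5·(3/40) + 6·(3/40) = 13/10.
E[T | S = 1] = (13/10) / (13/40) = 4.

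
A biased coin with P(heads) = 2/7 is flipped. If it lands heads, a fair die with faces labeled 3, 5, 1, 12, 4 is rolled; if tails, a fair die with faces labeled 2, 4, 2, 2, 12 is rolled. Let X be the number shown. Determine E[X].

E[X | heads] = (3+5+1+12+4)/5 = 5.
E[X | tails] = (2+4+2+2+12)/5 = 22/5.
E[X] = (2/7)·(5) + (5/7)·(22/5) = 32/7.

32/7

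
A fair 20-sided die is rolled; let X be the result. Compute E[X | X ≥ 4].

12

P(X ≥ 4) = 17/20.
E[X | X ≥ 4] = (51/5) / (17/20) = 12.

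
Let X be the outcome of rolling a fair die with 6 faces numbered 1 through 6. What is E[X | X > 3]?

Given X > 3, X is equally likely to be any of {4, 5, 6}.
E[X | X > 3] = (4 + 5 + 6) / 3 = 5.

5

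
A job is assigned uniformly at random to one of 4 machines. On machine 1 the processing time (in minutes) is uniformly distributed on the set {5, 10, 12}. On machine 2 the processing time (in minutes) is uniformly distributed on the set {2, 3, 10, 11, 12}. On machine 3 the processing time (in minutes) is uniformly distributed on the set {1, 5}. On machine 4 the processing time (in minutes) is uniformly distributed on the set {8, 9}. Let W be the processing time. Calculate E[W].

E[W | machine 1] = (5+10+12)/3 = 9.
E[W | machine 2] = (2+3+10+11+12)/5 = 38/5.
E[W | machine 3] = (1+5)/2 = 3.
E[W | machine 4] = (8+9)/2 = 17/2.
E[W] = (1/4)·(9) + (1/4)·(38/5) + (1/4)·(3) + (1/4)·(17/2) = 281/40.

281/40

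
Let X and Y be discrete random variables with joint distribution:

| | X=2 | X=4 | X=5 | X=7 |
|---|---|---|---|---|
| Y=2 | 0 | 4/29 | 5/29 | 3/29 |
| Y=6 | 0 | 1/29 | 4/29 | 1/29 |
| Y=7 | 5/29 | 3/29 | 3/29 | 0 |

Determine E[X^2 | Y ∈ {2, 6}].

167/6

P(Y ∈ {2, 6}) = 18/29.
Σ X^2·P over the event = 16·(4/29) + 16·(1/29) + 25·(5/29) + 25·(4/29) + 49·(3/29) + 49·(1/29) = 501/29.
E[X^2 | Y ∈ {2, 6}] = (501/29) / (18/29) = 167/6.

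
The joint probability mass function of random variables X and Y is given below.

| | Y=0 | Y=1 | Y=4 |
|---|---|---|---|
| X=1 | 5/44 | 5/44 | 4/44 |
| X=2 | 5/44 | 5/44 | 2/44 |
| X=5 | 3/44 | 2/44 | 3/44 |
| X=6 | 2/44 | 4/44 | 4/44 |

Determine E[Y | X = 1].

3/2

P(X = 1) = 7/22.
Σ Y·P over the event = 0·(5/44) + 1·(5/44) + 4·(4/44) = 21/44.
E[Y | X = 1] = (21/44) / (7/22) = 3/2.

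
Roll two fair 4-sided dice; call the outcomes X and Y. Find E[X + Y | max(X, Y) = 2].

10/3

Outcomes with max(X, Y) = 2: (1,2), (2,1), (2,2), each with probability 1/16.
E[X + Y | max(X, Y) = 2] = (3 + 3 + 4) / 3 = 10/3.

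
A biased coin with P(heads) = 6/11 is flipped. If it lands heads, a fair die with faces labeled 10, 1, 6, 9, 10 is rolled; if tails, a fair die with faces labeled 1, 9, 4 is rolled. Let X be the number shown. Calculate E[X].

E[X | heads] = (10+1+6+9+10)/5 = 36/5.
E[X | tails] = (1+9+4)/3 = 14/3.
E[X] = (6/11)·(36/5) + (5/11)·(14/3) = 998/165.

998/165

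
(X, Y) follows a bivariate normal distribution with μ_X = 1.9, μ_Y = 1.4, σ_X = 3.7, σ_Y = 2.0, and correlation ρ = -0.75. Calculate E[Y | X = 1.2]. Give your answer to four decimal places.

E[Y | X=x] = μ_Y + ρ(σ_Y/σ_X)(x − μ_X) for jointly normal variables.
E[Y | X=1.2] = 1.4 + (-0.75)·(2.0/3.7)·(1.2 − (1.9)) = 1.4 + (-0.40541)·(-0.7) = 1.6838.

1.6838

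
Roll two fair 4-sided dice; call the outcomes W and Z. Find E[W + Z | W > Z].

5

Outcomes with W > Z: (2,1), (3,1), (3,2), (4,1), (4,2), (4,3), each with probability 1/16.
E[W + Z | W > Z] = (3 + 4 + 5 + 5 + 6 + 7) / 6 = 5.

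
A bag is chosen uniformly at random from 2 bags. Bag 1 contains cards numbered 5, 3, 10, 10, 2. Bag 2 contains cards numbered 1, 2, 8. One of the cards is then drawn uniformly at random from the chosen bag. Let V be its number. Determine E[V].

E[V | bag 1] = (5+3+10+10+2)/5 = 6.
E[V | bag 2] = (1+2+8)/3 = 11/3.
E[V] = (1/2)·(6) + (1/2)·(11/3) = 29/6.

29/6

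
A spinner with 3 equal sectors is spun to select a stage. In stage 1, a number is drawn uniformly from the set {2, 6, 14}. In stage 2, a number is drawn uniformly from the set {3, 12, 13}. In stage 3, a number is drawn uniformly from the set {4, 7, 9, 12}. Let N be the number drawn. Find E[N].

74/9

E[N | stage 1] = (2+6+14)/3 = 22/3.
E[N | stage 2] = (3+12+13)/3 = 28/3.
E[N | stage 3] = (4+7+9+12)/4 = 8.
By the law of total expectation,
E[N] = (1/3)·(22/3) + (1/3)·(28/3) + (1/3)·(8) = 74/9.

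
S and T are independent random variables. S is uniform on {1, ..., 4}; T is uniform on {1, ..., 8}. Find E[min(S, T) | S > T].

5/3

Outcomes with S > T: (2,1), (3,1), (3,2), (4,1), (4,2), (4,3), each with probability 1/32.
E[min(S, T) | S > T] = (1 + 1 + 2 + 1 + 2 + 3) / 6 = 5/3.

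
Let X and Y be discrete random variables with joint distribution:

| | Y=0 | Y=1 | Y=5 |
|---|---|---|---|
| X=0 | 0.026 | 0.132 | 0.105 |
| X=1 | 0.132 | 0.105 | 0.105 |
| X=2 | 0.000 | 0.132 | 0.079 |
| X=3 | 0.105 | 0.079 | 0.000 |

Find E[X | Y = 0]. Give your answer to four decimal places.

P(Y = 0) = 0.263.
Σ X·P over the event = 0·(0.026) + 1·(0.132) + 3·(0.105) = 0.447.
E[X | Y = 0] = (0.447) / (0.263) = 1.6996.

1.6996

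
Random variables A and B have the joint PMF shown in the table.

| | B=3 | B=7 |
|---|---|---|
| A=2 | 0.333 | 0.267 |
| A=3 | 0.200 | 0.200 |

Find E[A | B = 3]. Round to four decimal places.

P(B = 3) = 0.533.
Σ A·P over the event = 2·(0.333) + 3·(0.200) = 1.266.
E[A | B = 3] = (1.266) / (0.533) = 2.3752.

2.3752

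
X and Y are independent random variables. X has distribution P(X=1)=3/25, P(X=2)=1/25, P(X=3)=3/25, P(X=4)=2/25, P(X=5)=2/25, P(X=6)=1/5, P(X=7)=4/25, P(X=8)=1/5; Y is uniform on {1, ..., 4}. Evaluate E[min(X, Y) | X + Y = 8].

28/13

P(X + Y = 8) = 13/100.
Summing min(X,Y)·P(x,y) over outcomes with X + Y = 8 gives 7/25.
E[min(X, Y) | X + Y = 8] = (7/25) / (13/100) = 28/13.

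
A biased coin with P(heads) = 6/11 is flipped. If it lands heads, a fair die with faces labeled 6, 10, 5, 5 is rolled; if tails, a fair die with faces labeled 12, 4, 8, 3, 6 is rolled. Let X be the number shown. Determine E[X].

E[X | heads] = (6+10+5+5)/4 = 13/2.
E[X | tails] = (12+4+8+3+6)/5 = 33/5.
By the law of total expectation,
E[X] = (6/11)·(13/2) + (5/11)·(33/5) = 72/11.

72/11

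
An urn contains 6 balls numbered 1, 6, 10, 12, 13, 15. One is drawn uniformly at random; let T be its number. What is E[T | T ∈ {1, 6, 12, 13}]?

8

P(T ∈ {1, 6, 12, 13}) = 2/3.
Σ over the event: 1·1/6 + 6·1/6 + 12·1/6 + 13·1/6 = 16/3.
E[T | T ∈ {1, 6, 12, 13}] = (16/3) / (2/3) = 8.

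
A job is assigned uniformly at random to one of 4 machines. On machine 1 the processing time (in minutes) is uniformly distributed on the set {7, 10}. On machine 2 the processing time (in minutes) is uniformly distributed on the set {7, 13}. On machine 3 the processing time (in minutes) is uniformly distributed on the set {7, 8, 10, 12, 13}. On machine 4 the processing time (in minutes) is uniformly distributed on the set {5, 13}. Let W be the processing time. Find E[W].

75/8

E[W | machine 1] = (7+10)/2 = 17/2.
E[W | machine 2] = (7+13)/2 = 10.
E[W | machine 3] = (7+8+10+12+13)/5 = 10.
E[W | machine 4] = (5+13)/2 = 9.
E[W] = (1/4)·(17/2) + (1/4)·(10) + (1/4)·(10) + (1/4)·(9) = 75/8.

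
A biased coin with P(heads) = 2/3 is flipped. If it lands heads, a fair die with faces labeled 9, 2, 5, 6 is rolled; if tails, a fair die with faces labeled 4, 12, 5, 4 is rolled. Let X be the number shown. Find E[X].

E[X | heads] = (9+2+5+6)/4 = 11/2.
E[X | tails] = (4+12+5+4)/4 = 25/4.
E[X] = (2/3)·(11/2) + (1/3)·(25/4) = 23/4.

23/4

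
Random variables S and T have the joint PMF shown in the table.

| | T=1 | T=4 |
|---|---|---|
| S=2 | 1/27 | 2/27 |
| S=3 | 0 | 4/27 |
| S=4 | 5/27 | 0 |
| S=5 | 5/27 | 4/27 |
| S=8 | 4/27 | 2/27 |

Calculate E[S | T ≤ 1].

79/15

P(T ≤ 1) = 5/9.
Σ S·P over the event = 2·(1/27) + 4·(5/27) + 5·(5/27) + 8·(4/27) = 79/27.
E[S | T ≤ 1] = (79/27) / (5/9) = 79/15.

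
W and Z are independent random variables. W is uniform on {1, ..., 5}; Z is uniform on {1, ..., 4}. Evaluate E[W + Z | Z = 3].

6

Outcomes with Z = 3: (1,3), (2,3), (3,3), (4,3), (5,3), each with probability 1/20.
E[W + Z | Z = 3] = (4 + 5 + 6 + 7 + 8) / 5 = 6.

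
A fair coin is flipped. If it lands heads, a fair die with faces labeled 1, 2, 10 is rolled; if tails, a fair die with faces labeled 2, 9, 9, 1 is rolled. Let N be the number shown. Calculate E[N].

115/24

E[N | heads] = (1+2+10)/3 = 13/3.
E[N | tails] = (2+9+9+1)/4 = 21/4.
E[N] = (1/2)·(13/3) + (1/2)·(21/4) = 115/24.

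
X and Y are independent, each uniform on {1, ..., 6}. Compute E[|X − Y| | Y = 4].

Outcomes with Y = 4: (1,4), (2,4), (3,4), (4,4), (5,4), (6,4), each with probability 1/36.
E[|X − Y| | Y = 4] = (3 + 2 + 1 + 0 + 1 + 2) / 6 = 3/2.

3/2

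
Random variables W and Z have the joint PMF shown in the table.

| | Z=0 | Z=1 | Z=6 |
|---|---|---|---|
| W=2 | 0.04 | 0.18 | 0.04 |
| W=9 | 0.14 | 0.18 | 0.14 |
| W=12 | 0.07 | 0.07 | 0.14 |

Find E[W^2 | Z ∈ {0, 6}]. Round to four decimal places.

P(Z ∈ {0, 6}) = 0.57.
Σ W^2·P over the event = 4·(0.04) + 4·(0.04) + 81·(0.14) + 81·(0.14) + 144·(0.07) + 144·(0.14) = 53.24.
E[W^2 | Z ∈ {0, 6}] = (53.24) / (0.57) = 93.4035.

93.4035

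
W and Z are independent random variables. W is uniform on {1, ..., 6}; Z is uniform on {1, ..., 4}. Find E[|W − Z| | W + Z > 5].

P(W + Z > 5) = 7/12.
Summing |W−Z|·P(x,y) over outcomes with W + Z > 5 gives 5/4.
E[|W − Z| | W + Z > 5] = (5/4) / (7/12) = 15/7.

15/7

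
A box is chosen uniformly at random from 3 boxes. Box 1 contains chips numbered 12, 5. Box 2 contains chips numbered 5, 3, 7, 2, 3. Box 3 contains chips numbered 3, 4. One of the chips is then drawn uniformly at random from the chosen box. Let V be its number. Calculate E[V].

16/3

E[V | box 1] = (12+5)/2 = 17/2.
E[V | box 2] = (5+3+7+2+3)/5 = 4.
E[V | box 3] = (3+4)/2 = 7/2.
E[V] = (1/3)·(17/2) + (1/3)·(4) + (1/3)·(7/2) = 16/3.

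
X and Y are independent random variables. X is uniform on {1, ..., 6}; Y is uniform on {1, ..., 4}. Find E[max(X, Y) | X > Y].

P(X > Y) = 7/12.
Summing max(X,Y)·P(x,y) over outcomes with X > Y gives 8/3.
E[max(X, Y) | X > Y] = (8/3) / (7/12) = 32/7.

32/7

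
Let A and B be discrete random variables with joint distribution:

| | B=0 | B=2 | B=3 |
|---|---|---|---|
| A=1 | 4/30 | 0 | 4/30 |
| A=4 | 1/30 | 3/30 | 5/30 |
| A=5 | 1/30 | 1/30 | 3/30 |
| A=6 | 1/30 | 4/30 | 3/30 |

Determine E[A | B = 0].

P(B = 0) = 7/30.
Summing A·P(A=x,B=y) over the conditioning event gives 19/30.
E[A | B = 0] = (19/30) / (7/30) = 19/7.

19/7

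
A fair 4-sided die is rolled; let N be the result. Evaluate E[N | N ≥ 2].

Given N ≥ 2, N is equally likely to be any of {2, 3, 4}.
E[N | N ≥ 2] = (2 + 3 + 4) / 3 = 3.

3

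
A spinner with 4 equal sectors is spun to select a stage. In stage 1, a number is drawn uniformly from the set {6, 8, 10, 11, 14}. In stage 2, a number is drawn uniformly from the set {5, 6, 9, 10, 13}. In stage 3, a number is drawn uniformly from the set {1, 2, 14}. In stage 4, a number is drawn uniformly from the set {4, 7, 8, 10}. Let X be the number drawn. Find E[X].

E[X | stage 1] = (6+8+10+11+14)/5 = 49/5.
E[X | stage 2] = (5+6+9+10+13)/5 = 43/5.
E[X | stage 3] = (1+2+14)/3 = 17/3.
E[X | stage 4] = (4+7+8+10)/4 = 29/4.
By the law of total expectation,
E[X] = (1/4)·(49/5) + (1/4)·(43/5) + (1/4)·(17/3) + (1/4)·(29/4) = 1879/240.

1879/240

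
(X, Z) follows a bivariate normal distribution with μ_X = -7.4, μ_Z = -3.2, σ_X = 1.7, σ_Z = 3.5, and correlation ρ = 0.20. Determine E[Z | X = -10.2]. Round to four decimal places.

-4.3529

The regression of Z on X has slope ρ·σ_Z/σ_X and passes through (μ_X, μ_Z).
E[Z | X=-10.2] = -3.2 + (0.20)·(3.5/1.7)·(-10.2 − (-7.4)) = -3.2 + (0.41176)·(-2.8) = -4.3529.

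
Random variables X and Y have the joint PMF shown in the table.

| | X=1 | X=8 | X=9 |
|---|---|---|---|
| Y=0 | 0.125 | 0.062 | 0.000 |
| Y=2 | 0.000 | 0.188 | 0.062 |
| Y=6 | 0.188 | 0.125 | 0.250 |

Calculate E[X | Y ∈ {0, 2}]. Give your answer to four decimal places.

P(Y ∈ {0, 2}) = 0.437.
Σ X·P over the event = 1·(0.125) + 8·(0.062) + 8·(0.188) + 9·(0.062) = 2.683.
E[X | Y ∈ {0, 2}] = (2.683) / (0.437) = 6.1396.

6.1396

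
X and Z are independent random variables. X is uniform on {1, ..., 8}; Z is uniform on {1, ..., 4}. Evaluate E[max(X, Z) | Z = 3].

Outcomes with Z = 3: (1,3), (2,3), (3,3), (4,3), (5,3), (6,3), (7,3), (8,3), each with probability 1/32.
E[max(X, Z) | Z = 3] = (3 + 3 + 3 + 4 + 5 + 6 + 7 + 8) / 8 = 39/8.

39/8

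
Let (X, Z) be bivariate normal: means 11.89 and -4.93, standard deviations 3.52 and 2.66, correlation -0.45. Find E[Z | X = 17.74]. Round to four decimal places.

-6.9193

For a bivariate normal, E[Z | X=x] = μ_Z + ρ·(σ_Z/σ_X)·(x − μ_X).
E[Z | X=17.74] = -4.93 + (-0.45)·(2.66/3.52)·(17.74 − (11.89)) = -4.93 + (-0.340057)·(5.85) = -6.9193.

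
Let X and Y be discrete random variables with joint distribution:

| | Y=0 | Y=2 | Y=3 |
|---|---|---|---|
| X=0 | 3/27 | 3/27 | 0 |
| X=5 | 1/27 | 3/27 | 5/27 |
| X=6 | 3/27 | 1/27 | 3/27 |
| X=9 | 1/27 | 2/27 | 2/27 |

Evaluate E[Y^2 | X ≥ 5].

38/7

P(X ≥ 5) = 7/9.
Summing Y^2·P(X=x,Y=y) over the conditioning event gives 38/9.
E[Y^2 | X ≥ 5] = (38/9) / (7/9) = 38/7.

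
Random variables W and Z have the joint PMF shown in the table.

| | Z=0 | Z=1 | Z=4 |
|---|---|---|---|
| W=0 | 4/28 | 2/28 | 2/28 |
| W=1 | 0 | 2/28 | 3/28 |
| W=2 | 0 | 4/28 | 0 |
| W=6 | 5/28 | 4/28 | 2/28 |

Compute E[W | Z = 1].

17/6

P(Z = 1) = 3/7.
Σ W·P over the event = 0·(2/28) + 1·(2/28) + 2·(4/28) + 6·(4/28) = 17/14.
E[W | Z = 1] = (17/14) / (3/7) = 17/6.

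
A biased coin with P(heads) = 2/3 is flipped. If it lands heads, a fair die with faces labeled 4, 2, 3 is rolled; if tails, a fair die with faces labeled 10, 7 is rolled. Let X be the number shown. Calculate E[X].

E[X | heads] = (4+2+3)/3 = 3.
E[X | tails] = (10+7)/2 = 17/2.
E[X] = (2/3)·(3) + (1/3)·(17/2) = 29/6.

29/6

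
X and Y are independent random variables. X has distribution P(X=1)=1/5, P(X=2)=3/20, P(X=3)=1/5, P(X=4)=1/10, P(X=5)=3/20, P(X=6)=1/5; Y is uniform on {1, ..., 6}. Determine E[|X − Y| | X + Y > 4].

31/14

P(X + Y > 4) = 49/60.
Summing |X−Y|·P(x,y) over outcomes with X + Y > 4 gives 217/120.
E[|X − Y| | X + Y > 4] = (217/120) / (49/60) = 31/14.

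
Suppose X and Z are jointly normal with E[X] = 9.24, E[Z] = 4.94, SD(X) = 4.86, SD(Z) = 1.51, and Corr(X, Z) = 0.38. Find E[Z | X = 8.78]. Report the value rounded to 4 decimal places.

For a bivariate normal, E[Z | X=x] = μ_Z + ρ·(σ_Z/σ_X)·(x − μ_X).
E[Z | X=8.78] = 4.94 + (0.38)·(1.51/4.86)·(8.78 − (9.24)) = 4.94 + (0.11807)·(-0.46) = 4.8857.

4.8857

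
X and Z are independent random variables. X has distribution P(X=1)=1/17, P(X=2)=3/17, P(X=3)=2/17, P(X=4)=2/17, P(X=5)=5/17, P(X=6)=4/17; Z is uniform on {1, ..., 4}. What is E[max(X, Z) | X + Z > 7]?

65/12

P(X + Z > 7) = 6/17.
Summing max(X,Z)·P(x,y) over outcomes with X + Z > 7 gives 65/34.
E[max(X, Z) | X + Z > 7] = (65/34) / (6/17) = 65/12.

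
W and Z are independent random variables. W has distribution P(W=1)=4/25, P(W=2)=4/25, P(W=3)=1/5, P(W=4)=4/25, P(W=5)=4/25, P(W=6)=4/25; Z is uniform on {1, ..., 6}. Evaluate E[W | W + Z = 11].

11/2

P(W + Z = 11) = 4/75.
Summing W·P(x,y) over outcomes with W + Z = 11 gives 22/75.
E[W | W + Z = 11] = (22/75) / (4/75) = 11/2.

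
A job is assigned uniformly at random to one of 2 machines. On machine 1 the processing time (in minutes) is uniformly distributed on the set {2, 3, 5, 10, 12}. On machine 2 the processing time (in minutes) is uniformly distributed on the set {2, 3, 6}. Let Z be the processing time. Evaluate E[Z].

E[Z | machine 1] = (2+3+5+10+12)/5 = 32/5.
E[Z | machine 2] = (2+3+6)/3 = 11/3.
By the law of total expectation,
E[Z] = (1/2)·(32/5) + (1/2)·(11/3) = 151/30.

151/30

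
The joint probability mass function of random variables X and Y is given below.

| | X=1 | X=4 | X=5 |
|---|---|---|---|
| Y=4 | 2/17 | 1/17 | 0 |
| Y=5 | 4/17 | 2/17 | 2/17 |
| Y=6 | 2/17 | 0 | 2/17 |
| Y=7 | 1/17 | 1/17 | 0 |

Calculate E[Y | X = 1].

47/9

P(X = 1) = 9/17.
Σ Y·P over the event = 4·(2/17) + 5·(4/17) + 6·(2/17) + 7·(1/17) = 47/17.
E[Y | X = 1] = (47/17) / (9/17) = 47/9.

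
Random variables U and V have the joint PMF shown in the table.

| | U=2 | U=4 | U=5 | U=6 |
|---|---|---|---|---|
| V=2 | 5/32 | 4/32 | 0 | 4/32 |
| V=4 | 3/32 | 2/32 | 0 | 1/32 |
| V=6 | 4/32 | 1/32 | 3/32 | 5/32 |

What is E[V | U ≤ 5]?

P(U ≤ 5) = 11/16.
Σ V·P over the event = 2·(5/32) + 4·(3/32) + 6·(4/32) + 2·(4/32) + 4·(2/32) + 6·(1/32) + 6·(3/32) = 43/16.
E[V | U ≤ 5] = (43/16) / (11/16) = 43/11.

43/11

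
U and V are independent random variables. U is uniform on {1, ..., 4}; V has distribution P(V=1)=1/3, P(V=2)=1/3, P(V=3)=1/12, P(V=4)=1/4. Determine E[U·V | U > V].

P(U > V) = 7/16.
Summing UV·P(x,y) over outcomes with U > V gives 13/6.
E[U·V | U > V] = (13/6) / (7/16) = 104/21.

104/21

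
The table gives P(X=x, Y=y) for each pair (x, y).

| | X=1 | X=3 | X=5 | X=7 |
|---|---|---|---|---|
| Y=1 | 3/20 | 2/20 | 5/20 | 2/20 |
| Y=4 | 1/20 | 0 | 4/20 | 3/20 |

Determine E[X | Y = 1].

4

P(Y = 1) = 3/5.
Σ X·P over the event = 1·(3/20) + 3·(2/20) + 5·(5/20) + 7·(2/20) = 12/5.
E[X | Y = 1] = (12/5) / (3/5) = 4.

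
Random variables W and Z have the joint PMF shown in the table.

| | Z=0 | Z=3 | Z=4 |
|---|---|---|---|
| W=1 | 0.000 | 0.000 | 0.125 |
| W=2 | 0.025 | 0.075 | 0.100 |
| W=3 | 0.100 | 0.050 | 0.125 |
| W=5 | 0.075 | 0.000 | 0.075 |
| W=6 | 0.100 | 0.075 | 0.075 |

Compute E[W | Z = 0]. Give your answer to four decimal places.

P(Z = 0) = 0.300.
Σ W·P over the event = 2·(0.025) + 3·(0.100) + 5·(0.075) + 6·(0.100) = 1.325.
E[W | Z = 0] = (1.325) / (0.300) = 4.4167.

4.4167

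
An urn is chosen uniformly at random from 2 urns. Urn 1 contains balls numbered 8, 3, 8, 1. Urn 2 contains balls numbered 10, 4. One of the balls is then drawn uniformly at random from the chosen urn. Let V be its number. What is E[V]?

6

E[V | urn 1] = (8+3+8+1)/4 = 5.
E[V | urn 2] = (10+4)/2 = 7.
By the law of total expectation,
E[V] = (1/2)·(5) + (1/2)·(7) = 6.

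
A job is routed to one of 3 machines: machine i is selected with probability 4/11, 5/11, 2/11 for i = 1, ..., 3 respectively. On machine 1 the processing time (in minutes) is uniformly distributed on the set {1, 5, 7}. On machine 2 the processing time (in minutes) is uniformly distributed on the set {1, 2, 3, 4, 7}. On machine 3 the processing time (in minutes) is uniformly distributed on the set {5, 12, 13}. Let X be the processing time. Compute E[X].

E[X | machine 1] = (1+5+7)/3 = 13/3.
E[X | machine 2] = (1+2+3+4+7)/5 = 17/5.
E[X | machine 3] = (5+12+13)/3 = 10.
E[X] = (4/11)·(13/3) + (5/11)·(17/5) + (2/11)·(10) = 163/33.

163/33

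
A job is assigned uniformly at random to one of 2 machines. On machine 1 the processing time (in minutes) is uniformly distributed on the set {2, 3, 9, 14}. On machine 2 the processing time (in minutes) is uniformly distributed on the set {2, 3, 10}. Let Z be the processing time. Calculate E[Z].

E[Z | machine 1] = (2+3+9+14)/4 = 7.
E[Z | machine 2] = (2+3+10)/3 = 5.
E[Z] = (1/2)·(7) + (1/2)·(5) = 6.

6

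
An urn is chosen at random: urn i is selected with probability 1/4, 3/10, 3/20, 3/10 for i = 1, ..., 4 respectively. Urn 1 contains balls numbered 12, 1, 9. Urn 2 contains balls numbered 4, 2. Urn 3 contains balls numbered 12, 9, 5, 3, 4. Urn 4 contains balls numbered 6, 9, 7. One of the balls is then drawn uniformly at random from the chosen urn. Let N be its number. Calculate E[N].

1777/300

E[N | urn 1] = (12+1+9)/3 = 22/3.
E[N | urn 2] = (4+2)/2 = 3.
E[N | urn 3] = (12+9+5+3+4)/5 = 33/5.
E[N | urn 4] = (6+9+7)/3 = 22/3.
By the law of total expectation,
E[N] = (1/4)·(22/3) + (3/10)·(3) + (3/20)·(33/5) + (3/10)·(22/3) = 1777/300.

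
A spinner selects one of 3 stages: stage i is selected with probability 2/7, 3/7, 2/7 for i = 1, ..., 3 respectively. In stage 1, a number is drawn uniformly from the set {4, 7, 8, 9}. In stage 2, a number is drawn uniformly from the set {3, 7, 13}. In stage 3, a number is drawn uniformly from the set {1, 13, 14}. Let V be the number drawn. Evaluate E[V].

167/21

E[V | stage 1] = (4+7+8+9)/4 = 7.
E[V | stage 2] = (3+7+13)/3 = 23/3.
E[V | stage 3] = (1+13+14)/3 = 28/3.
By the law of total expectation,
E[V] = (2/7)·(7) + (3/7)·(23/3) + (2/7)·(28/3) = 167/21.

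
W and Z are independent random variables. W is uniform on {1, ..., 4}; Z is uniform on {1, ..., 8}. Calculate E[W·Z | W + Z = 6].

Outcomes with W + Z = 6: (1,5), (2,4), (3,3), (4,2), each with probability 1/32.
E[W·Z | W + Z = 6] = (5 + 8 + 9 + 8) / 4 = 15/2.

15/2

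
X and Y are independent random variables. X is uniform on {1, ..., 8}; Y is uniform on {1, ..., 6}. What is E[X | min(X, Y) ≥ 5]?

13/2

Outcomes with min(X, Y) ≥ 5: (5,5), (5,6), (6,5), (6,6), (7,5), (7,6), (8,5), (8,6), each with probability 1/48.
E[X | min(X, Y) ≥ 5] = (5 + 5 + 6 + 6 + 7 + 7 + 8 + 8) / 8 = 13/2.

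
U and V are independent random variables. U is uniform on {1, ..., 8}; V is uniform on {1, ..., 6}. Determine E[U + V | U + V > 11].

P(U + V > 11) = 1/8.
Summing (U+V)·P(x,y) over outcomes with U + V > 11 gives 19/12.
E[U + V | U + V > 11] = (19/12) / (1/8) = 38/3.

38/3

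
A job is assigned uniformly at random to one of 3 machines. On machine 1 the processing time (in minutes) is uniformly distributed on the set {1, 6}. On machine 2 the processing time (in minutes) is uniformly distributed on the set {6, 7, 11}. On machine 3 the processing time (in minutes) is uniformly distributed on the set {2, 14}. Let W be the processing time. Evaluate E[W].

E[W | machine 1] = (1+6)/2 = 7/2.
E[W | machine 2] = (6+7+11)/3 = 8.
E[W | machine 3] = (2+14)/2 = 8.
By the law of total expectation,
E[W] = (1/3)·(7/2) + (1/3)·(8) + (1/3)·(8) = 13/2.

13/2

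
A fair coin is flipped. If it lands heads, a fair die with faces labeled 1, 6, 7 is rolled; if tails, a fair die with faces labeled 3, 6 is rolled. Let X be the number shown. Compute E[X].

E[X | heads] = (1+6+7)/3 = 14/3.
E[X | tails] = (3+6)/2 = 9/2.
By the law of total expectation,
E[X] = (1/2)·(14/3) + (1/2)·(9/2) = 55/12.

55/12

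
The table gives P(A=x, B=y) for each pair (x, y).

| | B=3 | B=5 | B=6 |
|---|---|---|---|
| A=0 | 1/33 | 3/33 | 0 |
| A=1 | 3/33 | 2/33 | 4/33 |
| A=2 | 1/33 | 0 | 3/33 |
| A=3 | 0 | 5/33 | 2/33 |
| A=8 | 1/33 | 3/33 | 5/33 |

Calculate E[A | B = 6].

P(B = 6) = 14/33.
Summing A·P(A=x,B=y) over the conditioning event gives 56/33.
E[A | B = 6] = (56/33) / (14/33) = 4.

4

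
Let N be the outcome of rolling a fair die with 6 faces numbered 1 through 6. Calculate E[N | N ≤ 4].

5/2

Given N ≤ 4, N is equally likely to be any of {1, 2, 3, 4}.
E[N | N ≤ 4] = (1 + 2 + 3 + 4) / 4 = 5/2.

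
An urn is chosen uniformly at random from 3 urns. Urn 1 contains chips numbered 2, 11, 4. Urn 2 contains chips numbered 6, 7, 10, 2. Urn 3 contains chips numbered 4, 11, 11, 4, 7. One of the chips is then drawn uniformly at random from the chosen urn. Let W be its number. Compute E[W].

1159/180

E[W | urn 1] = (2+11+4)/3 = 17/3.
E[W | urn 2] = (6+7+10+2)/4 = 25/4.
E[W | urn 3] = (4+11+11+4+7)/5 = 37/5.
E[W] = (1/3)·(17/3) + (1/3)·(25/4) + (1/3)·(37/5) = 1159/180.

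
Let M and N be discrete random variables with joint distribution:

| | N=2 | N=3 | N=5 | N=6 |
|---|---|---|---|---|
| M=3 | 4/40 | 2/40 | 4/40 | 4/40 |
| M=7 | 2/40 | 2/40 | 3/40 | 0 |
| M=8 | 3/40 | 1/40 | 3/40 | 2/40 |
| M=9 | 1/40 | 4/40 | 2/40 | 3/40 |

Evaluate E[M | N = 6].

55/9

P(N = 6) = 9/40.
Σ M·P over the event = 3·(4/40) + 8·(2/40) + 9·(3/40) = 11/8.
E[M | N = 6] = (11/8) / (9/40) = 55/9.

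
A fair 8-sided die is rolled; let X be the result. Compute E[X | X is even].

Given X is even, X is equally likely to be any of {2, 4, 6, 8}.
E[X | X is even] = (2 + 4 + 6 + 8) / 4 = 5.

5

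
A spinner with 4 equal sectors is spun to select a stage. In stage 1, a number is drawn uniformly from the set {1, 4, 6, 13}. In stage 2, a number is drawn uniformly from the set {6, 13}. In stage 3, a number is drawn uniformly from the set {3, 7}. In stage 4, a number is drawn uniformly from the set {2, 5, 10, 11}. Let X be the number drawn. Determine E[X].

55/8

E[X | stage 1] = (1+4+6+13)/4 = 6.
E[X | stage 2] = (6+13)/2 = 19/2.
E[X | stage 3] = (3+7)/2 = 5.
E[X | stage 4] = (2+5+10+11)/4 = 7.
By the law of total expectation,
E[X] = (1/4)·(6) + (1/4)·(19/2) + (1/4)·(5) + (1/4)·(7) = 55/8.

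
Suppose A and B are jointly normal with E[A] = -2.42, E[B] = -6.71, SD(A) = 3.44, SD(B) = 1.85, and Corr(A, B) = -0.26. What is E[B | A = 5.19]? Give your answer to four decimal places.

E[B | A=x] = μ_B + ρ(σ_B/σ_A)(x − μ_A) for jointly normal variables.
E[B | A=5.19] = -6.71 + (-0.26)·(1.85/3.44)·(5.19 − (-2.42)) = -6.71 + (-0.13983)·(7.61) = -7.7741.

-7.7741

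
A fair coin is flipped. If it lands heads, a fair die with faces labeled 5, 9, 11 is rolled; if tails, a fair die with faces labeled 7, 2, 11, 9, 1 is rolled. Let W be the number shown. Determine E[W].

43/6

E[W | heads] = (5+9+11)/3 = 25/3.
E[W | tails] = (7+2+11+9+1)/5 = 6.
By the law of total expectation,
E[W] = (1/2)·(25/3) + (1/2)·(6) = 43/6.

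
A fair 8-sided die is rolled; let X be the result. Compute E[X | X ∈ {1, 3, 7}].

P(X ∈ {1, 3, 7}) = 3/8.
Σ over the event: 1·1/8 + 3·1/8 + 7·1/8 = 11/8.
E[X | X ∈ {1, 3, 7}] = (11/8) / (3/8) = 11/3.

11/3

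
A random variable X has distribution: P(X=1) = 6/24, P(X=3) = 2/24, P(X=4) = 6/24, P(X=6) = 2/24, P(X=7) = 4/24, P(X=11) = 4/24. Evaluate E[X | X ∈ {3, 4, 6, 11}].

43/7

P(X ∈ {3, 4, 6, 11}) = 7/12.
Σ over the event: 3·1/12 + 4·1/4 + 6·1/12 + 11·1/6 = 43/12.
E[X | X ∈ {3, 4, 6, 11}] = (43/12) / (7/12) = 43/7.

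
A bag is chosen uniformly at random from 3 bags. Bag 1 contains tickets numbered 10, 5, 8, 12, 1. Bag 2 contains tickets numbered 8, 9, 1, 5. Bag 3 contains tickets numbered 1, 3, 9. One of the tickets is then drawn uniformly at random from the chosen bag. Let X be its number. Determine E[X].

1037/180

E[X | bag 1] = (10+5+8+12+1)/5 = 36/5.
E[X | bag 2] = (8+9+1+5)/4 = 23/4.
E[X | bag 3] = (1+3+9)/3 = 13/3.
E[X] = (1/3)·(36/5) + (1/3)·(23/4) + (1/3)·(13/3) = 1037/180.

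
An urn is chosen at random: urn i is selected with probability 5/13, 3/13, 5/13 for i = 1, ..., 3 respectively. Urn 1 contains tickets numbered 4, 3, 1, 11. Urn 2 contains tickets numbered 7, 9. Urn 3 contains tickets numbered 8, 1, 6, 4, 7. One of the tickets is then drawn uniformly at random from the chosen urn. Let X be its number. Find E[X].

E[X | urn 1] = (4+3+1+11)/4 = 19/4.
E[X | urn 2] = (7+9)/2 = 8.
E[X | urn 3] = (8+1+6+4+7)/5 = 26/5.
By the law of total expectation,
E[X] = (5/13)·(19/4) + (3/13)·(8) + (5/13)·(26/5) = 295/52.

295/52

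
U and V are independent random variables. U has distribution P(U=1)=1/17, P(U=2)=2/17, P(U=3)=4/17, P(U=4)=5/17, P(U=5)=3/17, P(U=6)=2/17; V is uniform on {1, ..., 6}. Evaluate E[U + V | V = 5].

P(V = 5) = 1/6.
Summing (U+V)·P(x,y) over outcomes with V = 5 gives 149/102.
E[U + V | V = 5] = (149/102) / (1/6) = 149/17.

149/17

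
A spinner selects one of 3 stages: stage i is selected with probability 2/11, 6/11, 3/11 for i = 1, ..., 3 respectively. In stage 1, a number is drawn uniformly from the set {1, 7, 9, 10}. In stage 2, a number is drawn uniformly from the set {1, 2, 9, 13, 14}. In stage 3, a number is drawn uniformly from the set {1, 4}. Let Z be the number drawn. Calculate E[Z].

339/55

E[Z | stage 1] = (1+7+9+10)/4 = 27/4.
E[Z | stage 2] = (1+2+9+13+14)/5 = 39/5.
E[Z | stage 3] = (1+4)/2 = 5/2.
By the law of total expectation,
E[Z] = (2/11)·(27/4) + (6/11)·(39/5) + (3/11)·(5/2) = 339/55.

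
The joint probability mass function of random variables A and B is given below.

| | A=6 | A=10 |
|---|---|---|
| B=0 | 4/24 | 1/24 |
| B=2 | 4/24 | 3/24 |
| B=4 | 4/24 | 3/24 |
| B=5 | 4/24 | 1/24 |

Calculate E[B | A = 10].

P(A = 10) = 1/3.
Σ B·P over the event = 0·(1/24) + 2·(3/24) + 4·(3/24) + 5·(1/24) = 23/24.
E[B | A = 10] = (23/24) / (1/3) = 23/8.

23/8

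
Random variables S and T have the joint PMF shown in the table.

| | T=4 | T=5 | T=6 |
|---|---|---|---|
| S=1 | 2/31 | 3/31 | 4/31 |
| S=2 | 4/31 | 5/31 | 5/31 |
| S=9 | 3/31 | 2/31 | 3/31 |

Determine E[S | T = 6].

41/12

P(T = 6) = 12/31.
Σ S·P over the event = 1·(4/31) + 2·(5/31) + 9·(3/31) = 41/31.
E[S | T = 6] = (41/31) / (12/31) = 41/12.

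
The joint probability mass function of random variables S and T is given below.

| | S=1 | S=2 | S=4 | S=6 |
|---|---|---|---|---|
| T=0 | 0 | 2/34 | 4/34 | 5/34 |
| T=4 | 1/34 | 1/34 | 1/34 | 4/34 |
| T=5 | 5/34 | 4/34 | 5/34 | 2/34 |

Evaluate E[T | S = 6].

26/11

P(S = 6) = 11/34.
Σ T·P over the event = 0·(5/34) + 4·(4/34) + 5·(2/34) = 13/17.
E[T | S = 6] = (13/17) / (11/34) = 26/11.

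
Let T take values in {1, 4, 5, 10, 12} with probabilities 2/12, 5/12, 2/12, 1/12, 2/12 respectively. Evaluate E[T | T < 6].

32/9

P(T < 6) = 3/4.
Σ over the event: 1·1/6 + 4·5/12 + 5·1/6 = 8/3.
E[T | T < 6] = (8/3) / (3/4) = 32/9.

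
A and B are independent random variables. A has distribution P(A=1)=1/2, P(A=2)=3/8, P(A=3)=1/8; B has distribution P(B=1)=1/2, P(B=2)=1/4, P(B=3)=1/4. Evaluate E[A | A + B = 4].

P(A + B = 4) = 9/32.
Summing A·P(x,y) over outcomes with A + B = 4 gives 1/2.
E[A | A + B = 4] = (1/2) / (9/32) = 16/9.

16/9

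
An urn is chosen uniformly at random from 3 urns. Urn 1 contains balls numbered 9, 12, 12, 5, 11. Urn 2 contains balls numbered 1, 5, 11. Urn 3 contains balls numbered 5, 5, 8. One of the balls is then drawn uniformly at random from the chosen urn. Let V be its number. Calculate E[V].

E[V | urn 1] = (9+12+12+5+11)/5 = 49/5.
E[V | urn 2] = (1+5+11)/3 = 17/3.
E[V | urn 3] = (5+5+8)/3 = 6.
By the law of total expectation,
E[V] = (1/3)·(49/5) + (1/3)·(17/3) + (1/3)·(6) = 322/45.

322/45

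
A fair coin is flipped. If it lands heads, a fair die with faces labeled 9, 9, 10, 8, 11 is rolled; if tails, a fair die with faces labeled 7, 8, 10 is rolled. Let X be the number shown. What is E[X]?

133/15

E[X | heads] = (9+9+10+8+11)/5 = 47/5.
E[X | tails] = (7+8+10)/3 = 25/3.
By the law of total expectation,
E[X] = (1/2)·(47/5) + (1/2)·(25/3) = 133/15.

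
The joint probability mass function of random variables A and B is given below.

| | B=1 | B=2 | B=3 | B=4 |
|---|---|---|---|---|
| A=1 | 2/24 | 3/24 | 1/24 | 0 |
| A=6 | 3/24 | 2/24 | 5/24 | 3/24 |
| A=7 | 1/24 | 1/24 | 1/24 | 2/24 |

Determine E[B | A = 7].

14/5

P(A = 7) = 5/24.
Summing B·P(A=x,B=y) over the conditioning event gives 7/12.
E[B | A = 7] = (7/12) / (5/24) = 14/5.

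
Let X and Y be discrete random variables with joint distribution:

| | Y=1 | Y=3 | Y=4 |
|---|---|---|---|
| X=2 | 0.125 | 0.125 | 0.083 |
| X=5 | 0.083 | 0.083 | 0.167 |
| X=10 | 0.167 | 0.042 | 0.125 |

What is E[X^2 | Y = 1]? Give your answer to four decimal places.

P(Y = 1) = 0.375.
Σ X^2·P over the event = 4·(0.125) + 25·(0.083) + 100·(0.167) = 19.275.
E[X^2 | Y = 1] = (19.275) / (0.375) = 51.4000.

51.4000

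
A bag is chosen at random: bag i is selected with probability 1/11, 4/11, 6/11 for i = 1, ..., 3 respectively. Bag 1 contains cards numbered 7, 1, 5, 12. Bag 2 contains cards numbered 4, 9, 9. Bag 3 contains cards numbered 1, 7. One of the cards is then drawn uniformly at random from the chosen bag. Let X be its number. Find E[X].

65/12

E[X | bag 1] = (7+1+5+12)/4 = 25/4.
E[X | bag 2] = (4+9+9)/3 = 22/3.
E[X | bag 3] = (1+7)/2 = 4.
E[X] = (1/11)·(25/4) + (4/11)·(22/3) + (6/11)·(4) = 65/12.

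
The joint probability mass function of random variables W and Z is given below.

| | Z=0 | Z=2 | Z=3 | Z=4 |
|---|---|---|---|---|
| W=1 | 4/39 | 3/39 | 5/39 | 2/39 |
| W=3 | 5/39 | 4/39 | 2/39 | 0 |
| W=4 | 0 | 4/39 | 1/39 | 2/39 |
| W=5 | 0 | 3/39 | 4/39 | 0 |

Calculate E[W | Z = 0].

19/9

P(Z = 0) = 3/13.
Σ W·P over the event = 1·(4/39) + 3·(5/39) = 19/39.
E[W | Z = 0] = (19/39) / (3/13) = 19/9.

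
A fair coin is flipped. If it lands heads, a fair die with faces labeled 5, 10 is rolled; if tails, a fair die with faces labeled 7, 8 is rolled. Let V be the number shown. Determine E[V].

15/2

E[V | heads] = (5+10)/2 = 15/2.
E[V | tails] = (7+8)/2 = 15/2.
E[V] = (1/2)·(15/2) + (1/2)·(15/2) = 15/2.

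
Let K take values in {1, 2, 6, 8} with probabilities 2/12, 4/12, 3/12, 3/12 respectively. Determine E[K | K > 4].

P(K > 4) = 1/2.
Σ over the event: 6·1/4 + 8·1/4 = 7/2.
E[K | K > 4] = (7/2) / (1/2) = 7.

7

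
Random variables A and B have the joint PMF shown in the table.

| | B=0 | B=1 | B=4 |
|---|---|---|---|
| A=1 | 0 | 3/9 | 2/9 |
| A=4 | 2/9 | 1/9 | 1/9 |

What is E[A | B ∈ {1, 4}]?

P(B ∈ {1, 4}) = 7/9.
Σ A·P over the event = 1·(3/9) + 1·(2/9) + 4·(1/9) + 4·(1/9) = 13/9.
E[A | B ∈ {1, 4}] = (13/9) / (7/9) = 13/7.

13/7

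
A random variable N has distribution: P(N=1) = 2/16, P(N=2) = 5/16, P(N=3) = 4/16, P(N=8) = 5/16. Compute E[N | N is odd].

7/3

P(N is odd) = 3/8.
Σ over the event: 1·1/8 + 3·1/4 = 7/8.
E[N | N is odd] = (7/8) / (3/8) = 7/3.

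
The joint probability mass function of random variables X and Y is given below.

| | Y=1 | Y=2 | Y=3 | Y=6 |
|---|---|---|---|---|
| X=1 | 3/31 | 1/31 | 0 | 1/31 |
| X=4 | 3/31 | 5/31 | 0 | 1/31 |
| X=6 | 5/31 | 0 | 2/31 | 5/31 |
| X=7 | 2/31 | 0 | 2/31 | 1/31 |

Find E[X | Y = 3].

P(Y = 3) = 4/31.
Summing X·P(X=x,Y=y) over the conditioning event gives 26/31.
E[X | Y = 3] = (26/31) / (4/31) = 13/2.

13/2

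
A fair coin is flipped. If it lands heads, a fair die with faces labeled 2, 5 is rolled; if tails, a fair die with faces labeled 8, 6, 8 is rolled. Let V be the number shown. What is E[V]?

65/12

E[V | heads] = (2+5)/2 = 7/2.
E[V | tails] = (8+6+8)/3 = 22/3.
E[V] = (1/2)·(7/2) + (1/2)·(22/3) = 65/12.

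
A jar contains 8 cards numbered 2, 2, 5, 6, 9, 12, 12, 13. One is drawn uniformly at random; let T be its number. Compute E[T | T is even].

P(T is even) = 5/8.
Σ over the event: 2·1/4 + 6·1/8 + 12·1/4 = 17/4.
E[T | T is even] = (17/4) / (5/8) = 34/5.

34/5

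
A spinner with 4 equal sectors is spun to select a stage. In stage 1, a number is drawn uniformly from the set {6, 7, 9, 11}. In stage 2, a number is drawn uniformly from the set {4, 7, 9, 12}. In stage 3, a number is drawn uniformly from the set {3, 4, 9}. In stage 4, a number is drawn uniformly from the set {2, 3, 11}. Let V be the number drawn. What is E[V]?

323/48

E[V | stage 1] = (6+7+9+11)/4 = 33/4.
E[V | stage 2] = (4+7+9+12)/4 = 8.
E[V | stage 3] = (3+4+9)/3 = 16/3.
E[V | stage 4] = (2+3+11)/3 = 16/3.
E[V] = (1/4)·(33/4) + (1/4)·(8) + (1/4)·(16/3) + (1/4)·(16/3) = 323/48.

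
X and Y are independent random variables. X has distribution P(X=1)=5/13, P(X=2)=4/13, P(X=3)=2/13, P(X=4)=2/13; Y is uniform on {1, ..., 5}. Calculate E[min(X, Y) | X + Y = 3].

1

P(X + Y = 3) = 9/65.
Summing min(X,Y)·P(x,y) over outcomes with X + Y = 3 gives 9/65.
E[min(X, Y) | X + Y = 3] = (9/65) / (9/65) = 1.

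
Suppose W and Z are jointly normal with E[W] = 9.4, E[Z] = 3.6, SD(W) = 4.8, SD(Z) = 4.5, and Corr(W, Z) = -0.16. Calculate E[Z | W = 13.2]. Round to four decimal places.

For a bivariate normal, E[Z | W=x] = μ_Z + ρ·(σ_Z/σ_W)·(x − μ_W).
E[Z | W=13.2] = 3.6 + (-0.16)·(4.5/4.8)·(13.2 − (9.4)) = 3.6 + (-0.15)·(3.8) = 3.0300.

3.0300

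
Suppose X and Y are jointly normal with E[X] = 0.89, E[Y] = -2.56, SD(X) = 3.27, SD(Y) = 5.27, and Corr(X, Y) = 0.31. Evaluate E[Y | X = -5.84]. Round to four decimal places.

The regression of Y on X has slope ρ·σ_Y/σ_X and passes through (μ_X, μ_Y).
E[Y | X=-5.84] = -2.56 + (0.31)·(5.27/3.27)·(-5.84 − (0.89)) = -2.56 + (0.4996)·(-6.73) = -5.9223.

-5.9223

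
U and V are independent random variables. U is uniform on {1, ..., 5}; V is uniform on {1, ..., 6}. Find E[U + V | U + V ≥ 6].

P(U + V ≥ 6) = 2/3.
Summing (U+V)·P(x,y) over outcomes with U + V ≥ 6 gives 31/6.
E[U + V | U + V ≥ 6] = (31/6) / (2/3) = 31/4.

31/4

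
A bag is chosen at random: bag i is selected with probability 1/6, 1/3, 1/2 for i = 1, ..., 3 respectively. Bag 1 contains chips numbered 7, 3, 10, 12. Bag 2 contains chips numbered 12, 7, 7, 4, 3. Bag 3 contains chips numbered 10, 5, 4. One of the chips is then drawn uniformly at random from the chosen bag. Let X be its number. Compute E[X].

E[X | bag 1] = (7+3+10+12)/4 = 8.
E[X | bag 2] = (12+7+7+4+3)/5 = 33/5.
E[X | bag 3] = (10+5+4)/3 = 19/3.
By the law of total expectation,
E[X] = (1/6)·(8) + (1/3)·(33/5) + (1/2)·(19/3) = 67/10.

67/10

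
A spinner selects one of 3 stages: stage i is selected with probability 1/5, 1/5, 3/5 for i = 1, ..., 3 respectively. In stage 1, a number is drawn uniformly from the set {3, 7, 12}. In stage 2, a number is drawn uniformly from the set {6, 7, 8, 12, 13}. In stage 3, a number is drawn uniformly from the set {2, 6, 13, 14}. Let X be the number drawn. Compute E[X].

E[X | stage 1] = (3+7+12)/3 = 22/3.
E[X | stage 2] = (6+7+8+12+13)/5 = 46/5.
E[X | stage 3] = (2+6+13+14)/4 = 35/4.
E[X] = (1/5)·(22/3) + (1/5)·(46/5) + (3/5)·(35/4) = 2567/300.

2567/300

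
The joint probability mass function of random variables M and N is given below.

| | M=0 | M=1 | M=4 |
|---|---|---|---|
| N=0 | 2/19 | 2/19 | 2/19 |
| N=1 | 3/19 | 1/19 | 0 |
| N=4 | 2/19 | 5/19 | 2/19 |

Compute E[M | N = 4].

13/9

P(N = 4) = 9/19.
Σ M·P over the event = 0·(2/19) + 1·(5/19) + 4·(2/19) = 13/19.
E[M | N = 4] = (13/19) / (9/19) = 13/9.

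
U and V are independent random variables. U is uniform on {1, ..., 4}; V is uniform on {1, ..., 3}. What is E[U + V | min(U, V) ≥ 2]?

11/2

Outcomes with min(U, V) ≥ 2: (2,2), (2,3), (3,2), (3,3), (4,2), (4,3), each with probability 1/12.
E[U + V | min(U, V) ≥ 2] = (4 + 5 + 5 + 6 + 6 + 7) / 6 = 11/2.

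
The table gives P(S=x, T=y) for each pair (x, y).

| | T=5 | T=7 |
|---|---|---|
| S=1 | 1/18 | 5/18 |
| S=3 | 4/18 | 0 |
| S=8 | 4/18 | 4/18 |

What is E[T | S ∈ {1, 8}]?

44/7

P(S ∈ {1, 8}) = 7/9.
Summing T·P(S=x,T=y) over the conditioning event gives 44/9.
E[T | S ∈ {1, 8}] = (44/9) / (7/9) = 44/7.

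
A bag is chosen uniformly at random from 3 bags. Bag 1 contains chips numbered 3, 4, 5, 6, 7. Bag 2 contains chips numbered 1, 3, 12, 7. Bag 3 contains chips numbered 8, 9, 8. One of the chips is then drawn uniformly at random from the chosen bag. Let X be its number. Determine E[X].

E[X | bag 1] = (3+4+5+6+7)/5 = 5.
E[X | bag 2] = (1+3+12+7)/4 = 23/4.
E[X | bag 3] = (8+9+8)/3 = 25/3.
By the law of total expectation,
E[X] = (1/3)·(5) + (1/3)·(23/4) + (1/3)·(25/3) = 229/36.

229/36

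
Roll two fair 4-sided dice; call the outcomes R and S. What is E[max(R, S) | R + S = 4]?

8/3

P(R + S = 4) = 3/16.
Summing max(R,S)·P(x,y) over outcomes with R + S = 4 gives 1/2.
E[max(R, S) | R + S = 4] = (1/2) / (3/16) = 8/3.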